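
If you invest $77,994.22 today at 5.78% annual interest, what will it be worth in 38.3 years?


Future value formula: FV = PV × (1 + r)^t
FV = $77,994.22 × (1 + 0.0578)^38.3
FV = $77,994.22 × 8.6031293
FV = $670,994.36

FV = PV × (1 + r)^t = $670,994.36


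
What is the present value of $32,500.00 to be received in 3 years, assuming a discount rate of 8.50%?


Present value formula: PV = FV / (1 + r)^t
PV = $32,500.00 / (1 + 0.085)^3
PV = $32,500.00 / 1.2772891
PV = $25,444.51

PV = FV / (1 + r)^t = $25,444.51


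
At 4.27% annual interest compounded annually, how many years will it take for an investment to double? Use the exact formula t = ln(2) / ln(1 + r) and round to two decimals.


Doubling condition: (1 + r)^t = 2
Take ln of both sides: t × ln(1 + r) = ln(2)
t = ln(2) / ln(1 + r)
t = 0.693147 / 0.041814
t = 16.58

t = ln(2) / ln(1 + r) = 16.58 years


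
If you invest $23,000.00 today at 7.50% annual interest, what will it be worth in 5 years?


Future value formula: FV = PV × (1 + r)^t
FV = $23,000.00 × (1 + 0.075)^5
FV = $23,000.00 × 1.435629
FV = $33,019.47

FV = PV × (1 + r)^t = $33,019.47


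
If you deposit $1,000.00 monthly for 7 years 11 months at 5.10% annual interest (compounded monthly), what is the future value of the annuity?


Future value of an ordinary annuity: FV = PMT × ((1 + r)^n − 1) / r
Monthly rate r = 0.051/12 = 0.00425, n = 95
FV = $1,000.00 × ((1 + 0.051/12)^95 − 1) / (0.051/12)
FV = $1,000.00 × 116.740934
FV = $116,740.93

FV = PMT × ((1+r)^n - 1)/r = $116,740.93


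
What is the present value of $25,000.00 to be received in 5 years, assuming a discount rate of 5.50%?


Present value formula: PV = FV / (1 + r)^t
PV = $25,000.00 / (1 + 0.055)^5
PV = $25,000.00 / 1.306960
PV = $19,128.36

PV = FV / (1 + r)^t = $19,128.36


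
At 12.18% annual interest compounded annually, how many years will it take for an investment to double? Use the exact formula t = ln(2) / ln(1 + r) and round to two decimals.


Doubling condition: (1 + r)^t = 2
Take ln of both sides: t × ln(1 + r) = ln(2)
t = ln(2) / ln(1 + r)
t = 0.693147 / 0.114935
t = 6.03

t = ln(2) / ln(1 + r) = 6.03 years


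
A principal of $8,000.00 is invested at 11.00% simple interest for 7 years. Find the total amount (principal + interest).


Total amount formula: A = P(1 + rt) = P + P·r·t
Interest: I = P × r × t = $8,000.00 × 0.11 × 7 = $6,160.00
A = P + I = $8,000.00 + $6,160.00 = $14,160.00

A = P + I = P(1 + rt) = $14,160.00


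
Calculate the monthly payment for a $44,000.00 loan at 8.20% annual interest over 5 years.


Loan payment formula: PMT = PV × r / (1 − (1 + r)^(−n))
Monthly rate r = 0.082/12 ≈ 0.00683333, n = 60 months
Denominator: 1 − (1 + 0.082/12)^(−60) = 0.335424
PMT = $44,000.00 × (0.082/12) / 0.335424
PMT = $896.38 per month

PMT = PV × r / (1-(1+r)^(-n)) = $896.38/month


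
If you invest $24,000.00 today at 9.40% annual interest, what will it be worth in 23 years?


Future value formula: FV = PV × (1 + r)^t
FV = $24,000.00 × (1 + 0.094)^23
FV = $24,000.00 × 7.8958412
FV = $189,500.19

FV = PV × (1 + r)^t = $189,500.19


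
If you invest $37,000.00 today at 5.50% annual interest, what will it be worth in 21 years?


Future value formula: FV = PV × (1 + r)^t
FV = $37,000.00 × (1 + 0.055)^21
FV = $37,000.00 × 3.078234
FV = $113,894.66

FV = PV × (1 + r)^t = $113,894.66


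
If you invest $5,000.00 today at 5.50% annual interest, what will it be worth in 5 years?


Future value formula: FV = PV × (1 + r)^t
FV = $5,000.00 × (1 + 0.055)^5
FV = $5,000.00 × 1.306960
FV = $6,534.80

FV = PV × (1 + r)^t = $6,534.80


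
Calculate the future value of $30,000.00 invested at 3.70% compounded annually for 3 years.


Compound interest formula: A = P(1 + r/n)^(nt)
A = $30,000.00 × (1 + 0.037/1)^(1 × 3)
Growth factor: (1 + 0.037/1)^3 = 1.1151577
A = $30,000.00 × 1.1151577
A = $33,454.73

A = P(1 + r/n)^(nt) = $33,454.73


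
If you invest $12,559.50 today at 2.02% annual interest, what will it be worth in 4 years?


Future value formula: FV = PV × (1 + r)^t
FV = $12,559.50 × (1 + 0.0202)^4
FV = $12,559.50 × 1.083281
FV = $13,605.47

FV = PV × (1 + r)^t = $13,605.47


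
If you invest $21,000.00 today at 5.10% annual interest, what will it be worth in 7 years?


Future value formula: FV = PV × (1 + r)^t
FV = $21,000.00 × (1 + 0.051)^7
FV = $21,000.00 × 1.416508
FV = $29,746.67

FV = PV × (1 + r)^t = $29,746.67


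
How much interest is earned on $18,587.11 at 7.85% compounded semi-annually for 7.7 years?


Compound interest earned = final amount − principal.
A = P(1 + r/n)^(nt) = $18,587.11 × (1 + 0.0785/2)^(2 × 7.7) = $33,627.95
Interest = A − P = $33,627.95 − $18,587.11 = $15,040.84

Interest = A - P = $15,040.84


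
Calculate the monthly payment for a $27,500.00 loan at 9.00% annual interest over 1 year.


Loan payment formula: PMT = PV × r / (1 − (1 + r)^(−n))
Monthly rate r = 0.09/12 = 0.0075, n = 12 months
Denominator: 1 − (1 + 0.09/12)^(−12) = 0.0857618
PMT = $27,500.00 × (0.09/12) / 0.0857618
PMT = $2,404.92 per month

PMT = PV × r / (1-(1+r)^(-n)) = $2,404.92/month


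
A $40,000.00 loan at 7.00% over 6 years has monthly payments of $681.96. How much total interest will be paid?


Total paid over the life of the loan = PMT × n.
Total paid = $681.96 × 72 = $49,101.12
Total interest = total paid − principal = $49,101.12 − $40,000.00 = $9,101.12

Total interest = (PMT × n) - PV = $9,101.12


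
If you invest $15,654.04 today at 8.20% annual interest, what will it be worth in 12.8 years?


Future value formula: FV = PV × (1 + r)^t
FV = $15,654.04 × (1 + 0.082)^12.8
FV = $15,654.04 × 2.742262
FV = $42,927.48

FV = PV × (1 + r)^t = $42,927.48


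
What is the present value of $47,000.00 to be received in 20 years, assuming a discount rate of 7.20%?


Present value formula: PV = FV / (1 + r)^t
PV = $47,000.00 / (1 + 0.072)^20
PV = $47,000.00 / 4.016943
PV = $11,700.44

PV = FV / (1 + r)^t = $11,700.44


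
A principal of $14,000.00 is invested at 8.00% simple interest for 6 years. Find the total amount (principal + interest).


Total amount formula: A = P(1 + rt) = P + P·r·t
Interest: I = P × r × t = $14,000.00 × 0.08 × 6 = $6,720.00
A = P + I = $14,000.00 + $6,720.00 = $20,720.00

A = P + I = P(1 + rt) = $20,720.00


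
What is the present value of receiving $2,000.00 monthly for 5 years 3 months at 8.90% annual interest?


Present value of an ordinary annuity: PV = PMT × (1 − (1 + r)^(−n)) / r
Monthly rate r = 0.089/12 ≈ 0.00741667, n = 63
PV = $2,000.00 × (1 − (1 + 0.089/12)^(−63)) / (0.089/12)
PV = $2,000.00 × 50.183607
PV = $100,367.21

PV = PMT × (1-(1+r)^(-n))/r = $100,367.21


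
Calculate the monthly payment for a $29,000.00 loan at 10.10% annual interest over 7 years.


Loan payment formula: PMT = PV × r / (1 − (1 + r)^(−n))
Monthly rate r = 0.101/12 ≈ 0.00841667, n = 84 months
Denominator: 1 − (1 + 0.101/12)^(−84) = 0.505417
PMT = $29,000.00 × (0.101/12) / 0.505417
PMT = $482.93 per month

PMT = PV × r / (1-(1+r)^(-n)) = $482.93/month


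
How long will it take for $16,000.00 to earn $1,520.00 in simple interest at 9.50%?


Rearrange the simple interest formula for t:
I = P × r × t  ⇒  t = I / (P × r)
t = $1,520.00 / ($16,000.00 × 0.095)
t = 1

t = I/(P×r) = 1 year


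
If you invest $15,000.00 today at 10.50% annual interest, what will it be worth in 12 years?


Future value formula: FV = PV × (1 + r)^t
FV = $15,000.00 × (1 + 0.105)^12
FV = $15,000.00 × 3.3139606
FV = $49,709.41

FV = PV × (1 + r)^t = $49,709.41


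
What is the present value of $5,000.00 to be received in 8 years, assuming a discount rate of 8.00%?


Present value formula: PV = FV / (1 + r)^t
PV = $5,000.00 / (1 + 0.08)^8
PV = $5,000.00 / 1.850930
PV = $2,701.34

PV = FV / (1 + r)^t = $2,701.34


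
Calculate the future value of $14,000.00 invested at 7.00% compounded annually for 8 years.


Compound interest formula: A = P(1 + r/n)^(nt)
A = $14,000.00 × (1 + 0.07/1)^(1 × 8)
Growth factor: (1 + 0.07/1)^8 = 1.7181862
A = $14,000.00 × 1.7181862
A = $24,054.61

A = P(1 + r/n)^(nt) = $24,054.61


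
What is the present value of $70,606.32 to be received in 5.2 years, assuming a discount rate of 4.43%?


Present value formula: PV = FV / (1 + r)^t
PV = $70,606.32 / (1 + 0.0443)^5.2
PV = $70,606.32 / 1.252828
PV = $56,357.55

PV = FV / (1 + r)^t = $56,357.55


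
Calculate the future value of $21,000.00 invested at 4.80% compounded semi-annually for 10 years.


Compound interest formula: A = P(1 + r/n)^(nt)
A = $21,000.00 × (1 + 0.048/2)^(2 × 10)
Growth factor: (1 + 0.048/2)^20 = 1.606938
A = $21,000.00 × 1.606938
A = $33,745.70

A = P(1 + r/n)^(nt) = $33,745.70


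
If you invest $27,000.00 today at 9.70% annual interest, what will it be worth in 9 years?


Future value formula: FV = PV × (1 + r)^t
FV = $27,000.00 × (1 + 0.097)^9
FV = $27,000.00 × 2.300698
FV = $62,118.85

FV = PV × (1 + r)^t = $62,118.85


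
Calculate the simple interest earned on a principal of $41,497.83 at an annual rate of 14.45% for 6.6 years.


Simple interest formula: I = P × r × t
I = $41,497.83 × 0.1445 × 6.6
I = $39,576.48

I = P × r × t = $39,576.48


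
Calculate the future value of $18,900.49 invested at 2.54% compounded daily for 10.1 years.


Compound interest formula: A = P(1 + r/n)^(nt)
A = $18,900.49 × (1 + 0.0254/365)^(365 × 10.1)
Growth factor: (1 + 0.0254/365)^3686.5 = 1.292439
A = $18,900.49 × 1.292439
A = $24,427.73

A = P(1 + r/n)^(nt) = $24,427.73


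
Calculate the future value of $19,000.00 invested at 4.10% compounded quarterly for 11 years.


Compound interest formula: A = P(1 + r/n)^(nt)
A = $19,000.00 × (1 + 0.041/4)^(4 × 11)
Growth factor: (1 + 0.041/4)^44 = 1.5662814
A = $19,000.00 × 1.5662814
A = $29,759.35

A = P(1 + r/n)^(nt) = $29,759.35


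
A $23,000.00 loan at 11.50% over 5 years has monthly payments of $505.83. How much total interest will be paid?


Total paid over the life of the loan = PMT × n.
Total paid = $505.83 × 60 = $30,349.80
Total interest = total paid − principal = $30,349.80 − $23,000.00 = $7,349.80

Total interest = (PMT × n) - PV = $7,349.80


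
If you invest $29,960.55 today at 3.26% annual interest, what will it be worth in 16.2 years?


Future value formula: FV = PV × (1 + r)^t
FV = $29,960.55 × (1 + 0.0326)^16.2
FV = $29,960.55 × 1.6815135
FV = $50,379.07

FV = PV × (1 + r)^t = $50,379.07


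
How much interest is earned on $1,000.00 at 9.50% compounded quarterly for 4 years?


Compound interest earned = final amount − principal.
A = P(1 + r/n)^(nt) = $1,000.00 × (1 + 0.095/4)^(4 × 4) = $1,455.80
Interest = A − P = $1,455.80 − $1,000.00 = $455.80

Interest = A - P = $455.80


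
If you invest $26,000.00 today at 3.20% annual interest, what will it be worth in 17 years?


Future value formula: FV = PV × (1 + r)^t
FV = $26,000.00 × (1 + 0.032)^17
FV = $26,000.00 × 1.7082635
FV = $44,414.85

FV = PV × (1 + r)^t = $44,414.85


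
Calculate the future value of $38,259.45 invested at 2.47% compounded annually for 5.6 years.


Compound interest formula: A = P(1 + r/n)^(nt)
A = $38,259.45 × (1 + 0.0247/1)^(1 × 5.6)
Growth factor: (1 + 0.0247/1)^5.6 = 1.1464146
A = $38,259.45 × 1.1464146
A = $43,861.19

A = P(1 + r/n)^(nt) = $43,861.19


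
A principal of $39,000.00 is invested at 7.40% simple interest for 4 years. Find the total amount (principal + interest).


Total amount formula: A = P(1 + rt) = P + P·r·t
Interest: I = P × r × t = $39,000.00 × 0.074 × 4 = $11,544.00
A = P + I = $39,000.00 + $11,544.00 = $50,544.00

A = P + I = P(1 + rt) = $50,544.00


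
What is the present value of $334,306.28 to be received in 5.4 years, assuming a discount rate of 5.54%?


Present value formula: PV = FV / (1 + r)^t
PV = $334,306.28 / (1 + 0.0554)^5.4
PV = $334,306.28 / 1.3379882
PV = $249,857.42

PV = FV / (1 + r)^t = $249,857.42


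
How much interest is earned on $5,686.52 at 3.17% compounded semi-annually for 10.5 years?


Compound interest earned = final amount − principal.
A = P(1 + r/n)^(nt) = $5,686.52 × (1 + 0.0317/2)^(2 × 10.5) = $7,911.66
Interest = A − P = $7,911.66 − $5,686.52 = $2,225.14

Interest = A - P = $2,225.14


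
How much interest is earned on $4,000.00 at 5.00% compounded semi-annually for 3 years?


Compound interest earned = final amount − principal.
A = P(1 + r/n)^(nt) = $4,000.00 × (1 + 0.05/2)^(2 × 3) = $4,638.77
Interest = A − P = $4,638.77 − $4,000.00 = $638.77

Interest = A - P = $638.77


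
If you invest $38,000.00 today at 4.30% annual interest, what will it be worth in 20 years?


Future value formula: FV = PV × (1 + r)^t
FV = $38,000.00 × (1 + 0.043)^20
FV = $38,000.00 × 2.321059
FV = $88,200.24

FV = PV × (1 + r)^t = $88,200.24


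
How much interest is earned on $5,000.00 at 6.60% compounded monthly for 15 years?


Compound interest earned = final amount − principal.
A = P(1 + r/n)^(nt) = $5,000.00 × (1 + 0.066/12)^(12 × 15) = $13,419.72
Interest = A − P = $13,419.72 − $5,000.00 = $8,419.72

Interest = A - P = $8,419.72


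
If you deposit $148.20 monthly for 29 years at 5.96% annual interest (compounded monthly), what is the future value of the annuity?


Future value of an ordinary annuity: FV = PMT × ((1 + r)^n − 1) / r
Monthly rate r = 0.0596/12 ≈ 0.00496667, n = 348
FV = $148.20 × ((1 + 0.0596/12)^348 − 1) / (0.0596/12)
FV = $148.20 × 927.703733
FV = $137,485.69

FV = PMT × ((1+r)^n - 1)/r = $137,485.69


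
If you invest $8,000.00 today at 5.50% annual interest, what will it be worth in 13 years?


Future value formula: FV = PV × (1 + r)^t
FV = $8,000.00 × (1 + 0.055)^13
FV = $8,000.00 × 2.005774
FV = $16,046.19

FV = PV × (1 + r)^t = $16,046.19


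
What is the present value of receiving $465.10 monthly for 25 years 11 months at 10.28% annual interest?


Present value of an ordinary annuity: PV = PMT × (1 − (1 + r)^(−n)) / r
Monthly rate r = 0.1028/12 ≈ 0.00856667, n = 311
PV = $465.10 × (1 − (1 + 0.1028/12)^(−311)) / (0.1028/12)
PV = $465.10 × 108.508064
PV = $50,467.10

PV = PMT × (1-(1+r)^(-n))/r = $50,467.10


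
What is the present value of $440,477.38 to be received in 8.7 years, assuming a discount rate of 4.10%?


Present value formula: PV = FV / (1 + r)^t
PV = $440,477.38 / (1 + 0.041)^8.7
PV = $440,477.38 / 1.4184739
PV = $310,529.07

PV = FV / (1 + r)^t = $310,529.07


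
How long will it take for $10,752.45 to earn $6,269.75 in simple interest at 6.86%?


Rearrange the simple interest formula for t:
I = P × r × t  ⇒  t = I / (P × r)
t = $6,269.75 / ($10,752.45 × 0.0686)
t = 8.5

t = I/(P×r) = 8.5 years


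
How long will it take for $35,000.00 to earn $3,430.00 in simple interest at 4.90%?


Rearrange the simple interest formula for t:
I = P × r × t  ⇒  t = I / (P × r)
t = $3,430.00 / ($35,000.00 × 0.049)
t = 2

t = I/(P×r) = 2 years


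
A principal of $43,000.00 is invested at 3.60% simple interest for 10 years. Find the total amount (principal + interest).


Total amount formula: A = P(1 + rt) = P + P·r·t
Interest: I = P × r × t = $43,000.00 × 0.036 × 10 = $15,480.00
A = P + I = $43,000.00 + $15,480.00 = $58,480.00

A = P + I = P(1 + rt) = $58,480.00


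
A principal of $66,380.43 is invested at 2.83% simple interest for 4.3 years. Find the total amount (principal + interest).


Total amount formula: A = P(1 + rt) = P + P·r·t
Interest: I = P × r × t = $66,380.43 × 0.0283 × 4.3 = $8,077.83
A = P + I = $66,380.43 + $8,077.83 = $74,458.26

A = P + I = P(1 + rt) = $74,458.26


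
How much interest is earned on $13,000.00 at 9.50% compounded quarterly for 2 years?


Compound interest earned = final amount − principal.
A = P(1 + r/n)^(nt) = $13,000.00 × (1 + 0.095/4)^(4 × 2) = $15,685.37
Interest = A − P = $15,685.37 − $13,000.00 = $2,685.37

Interest = A - P = $2,685.37


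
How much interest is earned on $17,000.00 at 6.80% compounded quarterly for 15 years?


Compound interest earned = final amount − principal.
A = P(1 + r/n)^(nt) = $17,000.00 × (1 + 0.068/4)^(4 × 15) = $46,741.87
Interest = A − P = $46,741.87 − $17,000.00 = $29,741.87

Interest = A - P = $29,741.87


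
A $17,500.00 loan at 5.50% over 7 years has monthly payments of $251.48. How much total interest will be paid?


Total paid over the life of the loan = PMT × n.
Total paid = $251.48 × 84 = $21,124.32
Total interest = total paid − principal = $21,124.32 − $17,500.00 = $3,624.32

Total interest = (PMT × n) - PV = $3,624.32


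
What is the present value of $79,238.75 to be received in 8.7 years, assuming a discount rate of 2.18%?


Present value formula: PV = FV / (1 + r)^t
PV = $79,238.75 / (1 + 0.0218)^8.7
PV = $79,238.75 / 1.2063777
PV = $65,683.20

PV = FV / (1 + r)^t = $65,683.20


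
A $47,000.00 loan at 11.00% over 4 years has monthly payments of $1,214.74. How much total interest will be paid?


Total paid over the life of the loan = PMT × n.
Total paid = $1,214.74 × 48 = $58,307.52
Total interest = total paid − principal = $58,307.52 − $47,000.00 = $11,307.52

Total interest = (PMT × n) - PV = $11,307.52


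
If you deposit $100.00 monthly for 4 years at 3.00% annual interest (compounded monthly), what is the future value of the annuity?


Future value of an ordinary annuity: FV = PMT × ((1 + r)^n − 1) / r
Monthly rate r = 0.03/12 = 0.0025, n = 48
FV = $100.00 × ((1 + 0.03/12)^48 − 1) / (0.03/12)
FV = $100.00 × 50.931208
FV = $5,093.12

FV = PMT × ((1+r)^n - 1)/r = $5,093.12


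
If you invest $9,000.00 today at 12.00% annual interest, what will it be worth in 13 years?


Future value formula: FV = PV × (1 + r)^t
FV = $9,000.00 × (1 + 0.12)^13
FV = $9,000.00 × 4.363493
FV = $39,271.44

FV = PV × (1 + r)^t = $39,271.44


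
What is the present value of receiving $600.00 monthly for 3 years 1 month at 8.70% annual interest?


Present value of an ordinary annuity: PV = PMT × (1 − (1 + r)^(−n)) / r
Monthly rate r = 0.087/12 = 0.00725, n = 37
PV = $600.00 × (1 − (1 + 0.087/12)^(−37)) / (0.087/12)
PV = $600.00 × 32.350762
PV = $19,410.46

PV = PMT × (1-(1+r)^(-n))/r = $19,410.46


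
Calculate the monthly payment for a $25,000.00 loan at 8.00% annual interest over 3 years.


Loan payment formula: PMT = PV × r / (1 − (1 + r)^(−n))
Monthly rate r = 0.08/12 ≈ 0.00666667, n = 36 months
Denominator: 1 − (1 + 0.08/12)^(−36) = 0.212745
PMT = $25,000.00 × (0.08/12) / 0.212745
PMT = $783.41 per month

PMT = PV × r / (1-(1+r)^(-n)) = $783.41/month


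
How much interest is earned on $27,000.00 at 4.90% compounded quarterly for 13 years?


Compound interest earned = final amount − principal.
A = P(1 + r/n)^(nt) = $27,000.00 × (1 + 0.049/4)^(4 × 13) = $50,854.41
Interest = A − P = $50,854.41 − $27,000.00 = $23,854.41

Interest = A - P = $23,854.41


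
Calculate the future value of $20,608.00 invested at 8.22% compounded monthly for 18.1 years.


Compound interest formula: A = P(1 + r/n)^(nt)
A = $20,608.00 × (1 + 0.0822/12)^(12 × 18.1)
Growth factor: (1 + 0.0822/12)^217.2 = 4.4050313
A = $20,608.00 × 4.4050313
A = $90,778.89

A = P(1 + r/n)^(nt) = $90,778.89


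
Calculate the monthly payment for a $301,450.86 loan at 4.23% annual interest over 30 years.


Loan payment formula: PMT = PV × r / (1 − (1 + r)^(−n))
Monthly rate r = 0.0423/12 = 0.003525, n = 360 months
Denominator: 1 − (1 + 0.0423/12)^(−360) = 0.718259
PMT = $301,450.86 × (0.0423/12) / 0.718259
PMT = $1,479.43 per month

PMT = PV × r / (1-(1+r)^(-n)) = $1,479.43/month


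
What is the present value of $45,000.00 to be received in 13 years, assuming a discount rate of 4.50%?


Present value formula: PV = FV / (1 + r)^t
PV = $45,000.00 / (1 + 0.045)^13
PV = $45,000.00 / 1.7721961
PV = $25,392.22

PV = FV / (1 + r)^t = $25,392.22


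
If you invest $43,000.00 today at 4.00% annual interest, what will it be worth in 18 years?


Future value formula: FV = PV × (1 + r)^t
FV = $43,000.00 × (1 + 0.04)^18
FV = $43,000.00 × 2.0258165
FV = $87,110.11

FV = PV × (1 + r)^t = $87,110.11


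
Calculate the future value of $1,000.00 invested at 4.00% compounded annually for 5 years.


Compound interest formula: A = P(1 + r/n)^(nt)
A = $1,000.00 × (1 + 0.04/1)^(1 × 5)
Growth factor: (1 + 0.04/1)^5 = 1.216653
A = $1,000.00 × 1.216653
A = $1,216.65

A = P(1 + r/n)^(nt) = $1,216.65


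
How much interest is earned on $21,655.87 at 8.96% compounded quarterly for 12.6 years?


Compound interest earned = final amount − principal.
A = P(1 + r/n)^(nt) = $21,655.87 × (1 + 0.0896/4)^(4 × 12.6) = $66,140.28
Interest = A − P = $66,140.28 − $21,655.87 = $44,484.41

Interest = A - P = $44,484.41


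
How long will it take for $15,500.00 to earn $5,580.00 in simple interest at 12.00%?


Rearrange the simple interest formula for t:
I = P × r × t  ⇒  t = I / (P × r)
t = $5,580.00 / ($15,500.00 × 0.12)
t = 3

t = I/(P×r) = 3 years


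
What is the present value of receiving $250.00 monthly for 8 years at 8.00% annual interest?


Present value of an ordinary annuity: PV = PMT × (1 − (1 + r)^(−n)) / r
Monthly rate r = 0.08/12 ≈ 0.00666667, n = 96
PV = $250.00 × (1 − (1 + 0.08/12)^(−96)) / (0.08/12)
PV = $250.00 × 70.737970
PV = $17,684.49

PV = PMT × (1-(1+r)^(-n))/r = $17,684.49


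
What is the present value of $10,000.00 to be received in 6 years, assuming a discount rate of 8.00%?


Present value formula: PV = FV / (1 + r)^t
PV = $10,000.00 / (1 + 0.08)^6
PV = $10,000.00 / 1.586874
PV = $6,301.70

PV = FV / (1 + r)^t = $6,301.70


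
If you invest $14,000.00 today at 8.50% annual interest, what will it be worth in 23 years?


Future value formula: FV = PV × (1 + r)^t
FV = $14,000.00 × (1 + 0.085)^23
FV = $14,000.00 × 6.529561
FV = $91,413.85

FV = PV × (1 + r)^t = $91,413.85


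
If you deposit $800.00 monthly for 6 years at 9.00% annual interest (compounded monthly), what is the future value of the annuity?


Future value of an ordinary annuity: FV = PMT × ((1 + r)^n − 1) / r
Monthly rate r = 0.09/12 = 0.0075, n = 72
FV = $800.00 × ((1 + 0.09/12)^72 − 1) / (0.09/12)
FV = $800.00 × 95.007028
FV = $76,005.62

FV = PMT × ((1+r)^n - 1)/r = $76,005.62


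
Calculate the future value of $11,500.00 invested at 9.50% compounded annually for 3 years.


Compound interest formula: A = P(1 + r/n)^(nt)
A = $11,500.00 × (1 + 0.095/1)^(1 × 3)
Growth factor: (1 + 0.095/1)^3 = 1.312932
A = $11,500.00 × 1.312932
A = $15,098.72

A = P(1 + r/n)^(nt) = $15,098.72


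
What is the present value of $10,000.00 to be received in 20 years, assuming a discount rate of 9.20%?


Present value formula: PV = FV / (1 + r)^t
PV = $10,000.00 / (1 + 0.092)^20
PV = $10,000.00 / 5.813702
PV = $1,720.07

PV = FV / (1 + r)^t = $1,720.07


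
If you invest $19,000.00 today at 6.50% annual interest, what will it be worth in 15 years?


Future value formula: FV = PV × (1 + r)^t
FV = $19,000.00 × (1 + 0.065)^15
FV = $19,000.00 × 2.571841
FV = $48,864.98

FV = PV × (1 + r)^t = $48,864.98


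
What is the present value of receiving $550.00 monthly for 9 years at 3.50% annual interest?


Present value of an ordinary annuity: PV = PMT × (1 − (1 + r)^(−n)) / r
Monthly rate r = 0.035/12 ≈ 0.00291667, n = 108
PV = $550.00 × (1 − (1 + 0.035/12)^(−108)) / (0.035/12)
PV = $550.00 × 92.529069
PV = $50,890.99

PV = PMT × (1-(1+r)^(-n))/r = $50,890.99


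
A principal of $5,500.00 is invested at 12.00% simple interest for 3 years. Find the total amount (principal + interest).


Total amount formula: A = P(1 + rt) = P + P·r·t
Interest: I = P × r × t = $5,500.00 × 0.12 × 3 = $1,980.00
A = P + I = $5,500.00 + $1,980.00 = $7,480.00

A = P + I = P(1 + rt) = $7,480.00


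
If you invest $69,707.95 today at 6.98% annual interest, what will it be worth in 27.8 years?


Future value formula: FV = PV × (1 + r)^t
FV = $69,707.95 × (1 + 0.0698)^27.8
FV = $69,707.95 × 6.52547456
FV = $454,877.45

FV = PV × (1 + r)^t = $454,877.45


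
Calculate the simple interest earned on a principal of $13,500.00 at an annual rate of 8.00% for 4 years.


Simple interest formula: I = P × r × t
I = $13,500.00 × 0.08 × 4
I = $4,320.00

I = P × r × t = $4,320.00


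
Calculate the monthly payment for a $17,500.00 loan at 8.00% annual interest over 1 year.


Loan payment formula: PMT = PV × r / (1 − (1 + r)^(−n))
Monthly rate r = 0.08/12 ≈ 0.00666667, n = 12 months
Denominator: 1 − (1 + 0.08/12)^(−12) = 0.0766385
PMT = $17,500.00 × (0.08/12) / 0.0766385
PMT = $1,522.30 per month

PMT = PV × r / (1-(1+r)^(-n)) = $1,522.30/month


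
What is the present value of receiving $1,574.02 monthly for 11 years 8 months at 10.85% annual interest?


Present value of an ordinary annuity: PV = PMT × (1 − (1 + r)^(−n)) / r
Monthly rate r = 0.1085/12 ≈ 0.00904167, n = 140
PV = $1,574.02 × (1 − (1 + 0.1085/12)^(−140)) / (0.1085/12)
PV = $1,574.02 × 79.231752
PV = $124,712.36

PV = PMT × (1-(1+r)^(-n))/r = $124,712.36


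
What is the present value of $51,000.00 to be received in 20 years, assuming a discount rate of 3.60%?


Present value formula: PV = FV / (1 + r)^t
PV = $51,000.00 / (1 + 0.036)^20
PV = $51,000.00 / 2.028594
PV = $25,140.57

PV = FV / (1 + r)^t = $25,140.57


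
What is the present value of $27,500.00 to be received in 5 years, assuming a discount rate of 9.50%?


Present value formula: PV = FV / (1 + r)^t
PV = $27,500.00 / (1 + 0.095)^5
PV = $27,500.00 / 1.574239
PV = $17,468.76

PV = FV / (1 + r)^t = $17,468.76


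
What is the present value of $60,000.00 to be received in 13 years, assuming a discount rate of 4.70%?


Present value formula: PV = FV / (1 + r)^t
PV = $60,000.00 / (1 + 0.047)^13
PV = $60,000.00 / 1.816799
PV = $33,025.12

PV = FV / (1 + r)^t = $33,025.12


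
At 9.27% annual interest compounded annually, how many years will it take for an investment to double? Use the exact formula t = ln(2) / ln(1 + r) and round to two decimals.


Doubling condition: (1 + r)^t = 2
Take ln of both sides: t × ln(1 + r) = ln(2)
t = ln(2) / ln(1 + r)
t = 0.693147 / 0.088652
t = 7.82

t = ln(2) / ln(1 + r) = 7.82 years


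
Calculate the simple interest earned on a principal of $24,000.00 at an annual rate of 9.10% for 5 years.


Simple interest formula: I = P × r × t
I = $24,000.00 × 0.091 × 5
I = $10,920.00

I = P × r × t = $10,920.00


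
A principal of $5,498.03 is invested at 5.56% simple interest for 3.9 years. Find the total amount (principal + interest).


Total amount formula: A = P(1 + rt) = P + P·r·t
Interest: I = P × r × t = $5,498.03 × 0.0556 × 3.9 = $1,192.19
A = P + I = $5,498.03 + $1,192.19 = $6,690.22

A = P + I = P(1 + rt) = $6,690.22


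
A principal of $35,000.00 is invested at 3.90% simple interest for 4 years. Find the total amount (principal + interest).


Total amount formula: A = P(1 + rt) = P + P·r·t
Interest: I = P × r × t = $35,000.00 × 0.039 × 4 = $5,460.00
A = P + I = $35,000.00 + $5,460.00 = $40,460.00

A = P + I = P(1 + rt) = $40,460.00


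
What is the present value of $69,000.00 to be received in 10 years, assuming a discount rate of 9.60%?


Present value formula: PV = FV / (1 + r)^t
PV = $69,000.00 / (1 + 0.096)^10
PV = $69,000.00 / 2.500953
PV = $27,589.48

PV = FV / (1 + r)^t = $27,589.48


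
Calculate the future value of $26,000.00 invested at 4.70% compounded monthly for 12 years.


Compound interest formula: A = P(1 + r/n)^(nt)
A = $26,000.00 × (1 + 0.047/12)^(12 × 12)
Growth factor: (1 + 0.047/12)^144 = 1.755754
A = $26,000.00 × 1.755754
A = $45,649.60

A = P(1 + r/n)^(nt) = $45,649.60


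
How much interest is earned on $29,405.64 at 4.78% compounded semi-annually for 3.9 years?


Compound interest earned = final amount − principal.
A = P(1 + r/n)^(nt) = $29,405.64 × (1 + 0.0478/2)^(2 × 3.9) = $35,354.07
Interest = A − P = $35,354.07 − $29,405.64 = $5,948.43

Interest = A - P = $5,948.43


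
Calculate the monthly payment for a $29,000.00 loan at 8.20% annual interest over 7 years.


Loan payment formula: PMT = PV × r / (1 − (1 + r)^(−n))
Monthly rate r = 0.082/12 ≈ 0.00683333, n = 84 months
Denominator: 1 − (1 + 0.082/12)^(−84) = 0.435631
PMT = $29,000.00 × (0.082/12) / 0.435631
PMT = $454.90 per month

PMT = PV × r / (1-(1+r)^(-n)) = $454.90/month


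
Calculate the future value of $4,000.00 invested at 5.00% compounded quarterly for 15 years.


Compound interest formula: A = P(1 + r/n)^(nt)
A = $4,000.00 × (1 + 0.05/4)^(4 × 15)
Growth factor: (1 + 0.05/4)^60 = 2.1071813
A = $4,000.00 × 2.1071813
A = $8,428.73

A = P(1 + r/n)^(nt) = $8,428.73


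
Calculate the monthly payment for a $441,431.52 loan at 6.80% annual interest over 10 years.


Loan payment formula: PMT = PV × r / (1 − (1 + r)^(−n))
Monthly rate r = 0.068/12 ≈ 0.00566667, n = 120 months
Denominator: 1 − (1 + 0.068/12)^(−120) = 0.492410
PMT = $441,431.52 × (0.068/12) / 0.492410
PMT = $5,080.01 per month

PMT = PV × r / (1-(1+r)^(-n)) = $5,080.01/month


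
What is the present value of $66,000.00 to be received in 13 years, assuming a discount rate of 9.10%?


Present value formula: PV = FV / (1 + r)^t
PV = $66,000.00 / (1 + 0.091)^13
PV = $66,000.00 / 3.102571
PV = $21,272.68

PV = FV / (1 + r)^t = $21,272.68


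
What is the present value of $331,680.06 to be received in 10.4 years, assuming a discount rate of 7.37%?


Present value formula: PV = FV / (1 + r)^t
PV = $331,680.06 / (1 + 0.0737)^10.4
PV = $331,680.06 / 2.09499366
PV = $158,320.32

PV = FV / (1 + r)^t = $158,320.32


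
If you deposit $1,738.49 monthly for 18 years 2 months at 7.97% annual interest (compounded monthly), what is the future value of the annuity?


Future value of an ordinary annuity: FV = PMT × ((1 + r)^n − 1) / r
Monthly rate r = 0.0797/12 ≈ 0.00664167, n = 218
FV = $1,738.49 × ((1 + 0.0797/12)^218 − 1) / (0.0797/12)
FV = $1,738.49 × 486.893567
FV = $846,459.60

FV = PMT × ((1+r)^n - 1)/r = $846,459.60


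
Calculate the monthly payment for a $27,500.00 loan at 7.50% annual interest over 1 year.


Loan payment formula: PMT = PV × r / (1 − (1 + r)^(−n))
Monthly rate r = 0.075/12 = 0.00625, n = 12 months
Denominator: 1 − (1 + 0.075/12)^(−12) = 0.072040
PMT = $27,500.00 × (0.075/12) / 0.072040
PMT = $2,385.83 per month

PMT = PV × r / (1-(1+r)^(-n)) = $2,385.83/month


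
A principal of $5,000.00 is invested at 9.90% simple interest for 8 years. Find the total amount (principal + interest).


Total amount formula: A = P(1 + rt) = P + P·r·t
Interest: I = P × r × t = $5,000.00 × 0.099 × 8 = $3,960.00
A = P + I = $5,000.00 + $3,960.00 = $8,960.00

A = P + I = P(1 + rt) = $8,960.00


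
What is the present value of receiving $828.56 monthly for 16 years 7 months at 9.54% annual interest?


Present value of an ordinary annuity: PV = PMT × (1 − (1 + r)^(−n)) / r
Monthly rate r = 0.0954/12 = 0.00795, n = 199
PV = $828.56 × (1 − (1 + 0.0954/12)^(−199)) / (0.0954/12)
PV = $828.56 × 99.768157
PV = $82,663.90

PV = PMT × (1-(1+r)^(-n))/r = $82,663.90


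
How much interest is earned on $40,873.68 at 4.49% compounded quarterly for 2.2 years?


Compound interest earned = final amount − principal.
A = P(1 + r/n)^(nt) = $40,873.68 × (1 + 0.0449/4)^(4 × 2.2) = $45,092.51
Interest = A − P = $45,092.51 − $40,873.68 = $4,218.83

Interest = A - P = $4,218.83


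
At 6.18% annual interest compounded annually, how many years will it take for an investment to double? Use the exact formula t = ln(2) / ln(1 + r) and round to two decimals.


Doubling condition: (1 + r)^t = 2
Take ln of both sides: t × ln(1 + r) = ln(2)
t = ln(2) / ln(1 + r)
t = 0.693147 / 0.059966
t = 11.56

t = ln(2) / ln(1 + r) = 11.56 years


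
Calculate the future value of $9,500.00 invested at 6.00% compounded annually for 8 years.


Compound interest formula: A = P(1 + r/n)^(nt)
A = $9,500.00 × (1 + 0.06/1)^(1 × 8)
Growth factor: (1 + 0.06/1)^8 = 1.593848
A = $9,500.00 × 1.593848
A = $15,141.56

A = P(1 + r/n)^(nt) = $15,141.56


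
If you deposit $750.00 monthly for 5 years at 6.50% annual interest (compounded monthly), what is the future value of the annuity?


Future value of an ordinary annuity: FV = PMT × ((1 + r)^n − 1) / r
Monthly rate r = 0.065/12 ≈ 0.00541667, n = 60
FV = $750.00 × ((1 + 0.065/12)^60 − 1) / (0.065/12)
FV = $750.00 × 70.673968
FV = $53,005.48

FV = PMT × ((1+r)^n - 1)/r = $53,005.48


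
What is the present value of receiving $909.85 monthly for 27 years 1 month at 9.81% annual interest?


Present value of an ordinary annuity: PV = PMT × (1 − (1 + r)^(−n)) / r
Monthly rate r = 0.0981/12 = 0.008175, n = 325
PV = $909.85 × (1 − (1 + 0.0981/12)^(−325)) / (0.0981/12)
PV = $909.85 × 113.647811
PV = $103,402.46

PV = PMT × (1-(1+r)^(-n))/r = $103,402.46


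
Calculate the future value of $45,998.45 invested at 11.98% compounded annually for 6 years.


Compound interest formula: A = P(1 + r/n)^(nt)
A = $45,998.45 × (1 + 0.1198/1)^(1 × 6)
Growth factor: (1 + 0.1198/1)^6 = 1.9717088
A = $45,998.45 × 1.9717088
A = $90,695.55

A = P(1 + r/n)^(nt) = $90,695.55


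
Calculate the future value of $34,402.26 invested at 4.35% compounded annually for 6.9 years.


Compound interest formula: A = P(1 + r/n)^(nt)
A = $34,402.26 × (1 + 0.0435/1)^(1 × 6.9)
Growth factor: (1 + 0.0435/1)^6.9 = 1.3415224
A = $34,402.26 × 1.3415224
A = $46,151.40

A = P(1 + r/n)^(nt) = $46,151.40


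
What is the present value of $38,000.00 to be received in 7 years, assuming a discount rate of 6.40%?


Present value formula: PV = FV / (1 + r)^t
PV = $38,000.00 / (1 + 0.064)^7
PV = $38,000.00 / 1.543801
PV = $24,614.57

PV = FV / (1 + r)^t = $24,614.57


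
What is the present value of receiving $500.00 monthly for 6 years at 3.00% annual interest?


Present value of an ordinary annuity: PV = PMT × (1 − (1 + r)^(−n)) / r
Monthly rate r = 0.03/12 = 0.0025, n = 72
PV = $500.00 × (1 − (1 + 0.03/12)^(−72)) / (0.03/12)
PV = $500.00 × 65.816858
PV = $32,908.43

PV = PMT × (1-(1+r)^(-n))/r = $32,908.43


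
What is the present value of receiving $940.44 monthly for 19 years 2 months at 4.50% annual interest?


Present value of an ordinary annuity: PV = PMT × (1 − (1 + r)^(−n)) / r
Monthly rate r = 0.045/12 = 0.00375, n = 230
PV = $940.44 × (1 − (1 + 0.045/12)^(−230)) / (0.045/12)
PV = $940.44 × 153.923475
PV = $144,755.79

PV = PMT × (1-(1+r)^(-n))/r = $144,755.79


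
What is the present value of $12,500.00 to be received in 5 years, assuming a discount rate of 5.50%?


Present value formula: PV = FV / (1 + r)^t
PV = $12,500.00 / (1 + 0.055)^5
PV = $12,500.00 / 1.306960
PV = $9,564.18

PV = FV / (1 + r)^t = $9,564.18


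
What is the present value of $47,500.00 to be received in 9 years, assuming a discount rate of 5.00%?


Present value formula: PV = FV / (1 + r)^t
PV = $47,500.00 / (1 + 0.05)^9
PV = $47,500.00 / 1.5513282
PV = $30,618.92

PV = FV / (1 + r)^t = $30,618.92


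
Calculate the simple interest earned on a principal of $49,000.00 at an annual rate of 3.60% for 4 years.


Simple interest formula: I = P × r × t
I = $49,000.00 × 0.036 × 4
I = $7,056.00

I = P × r × t = $7,056.00


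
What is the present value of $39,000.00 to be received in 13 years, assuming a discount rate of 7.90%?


Present value formula: PV = FV / (1 + r)^t
PV = $39,000.00 / (1 + 0.079)^13
PV = $39,000.00 / 2.687069
PV = $14,513.96

PV = FV / (1 + r)^t = $14,513.96


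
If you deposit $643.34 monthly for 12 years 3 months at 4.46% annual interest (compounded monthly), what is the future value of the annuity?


Future value of an ordinary annuity: FV = PMT × ((1 + r)^n − 1) / r
Monthly rate r = 0.0446/12 ≈ 0.00371667, n = 147
FV = $643.34 × ((1 + 0.0446/12)^147 − 1) / (0.0446/12)
FV = $643.34 × 195.118394
FV = $125,527.47

FV = PMT × ((1+r)^n - 1)/r = $125,527.47


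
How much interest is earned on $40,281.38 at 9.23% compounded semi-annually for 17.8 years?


Compound interest earned = final amount − principal.
A = P(1 + r/n)^(nt) = $40,281.38 × (1 + 0.0923/2)^(2 × 17.8) = $200,747.11
Interest = A − P = $200,747.11 − $40,281.38 = $160,465.73

Interest = A - P = $160,465.73


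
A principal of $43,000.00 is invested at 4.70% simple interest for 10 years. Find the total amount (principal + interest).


Total amount formula: A = P(1 + rt) = P + P·r·t
Interest: I = P × r × t = $43,000.00 × 0.047 × 10 = $20,210.00
A = P + I = $43,000.00 + $20,210.00 = $63,210.00

A = P + I = P(1 + rt) = $63,210.00


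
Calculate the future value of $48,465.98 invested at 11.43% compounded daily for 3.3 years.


Compound interest formula: A = P(1 + r/n)^(nt)
A = $48,465.98 × (1 + 0.1143/365)^(365 × 3.3)
Growth factor: (1 + 0.1143/365)^1204.5 = 1.4580952
A = $48,465.98 × 1.4580952
A = $70,668.01

A = P(1 + r/n)^(nt) = $70,668.01


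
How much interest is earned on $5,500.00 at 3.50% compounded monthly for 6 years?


Compound interest earned = final amount − principal.
A = P(1 + r/n)^(nt) = $5,500.00 × (1 + 0.035/12)^(12 × 6) = $6,783.16
Interest = A − P = $6,783.16 − $5,500.00 = $1,283.16

Interest = A - P = $1,283.16


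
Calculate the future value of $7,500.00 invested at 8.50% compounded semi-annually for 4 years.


Compound interest formula: A = P(1 + r/n)^(nt)
A = $7,500.00 × (1 + 0.085/2)^(2 × 4)
Growth factor: (1 + 0.085/2)^8 = 1.3951102
A = $7,500.00 × 1.3951102
A = $10,463.33

A = P(1 + r/n)^(nt) = $10,463.33


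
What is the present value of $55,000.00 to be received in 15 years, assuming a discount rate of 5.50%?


Present value formula: PV = FV / (1 + r)^t
PV = $55,000.00 / (1 + 0.055)^15
PV = $55,000.00 / 2.232476
PV = $24,636.32

PV = FV / (1 + r)^t = $24,636.32


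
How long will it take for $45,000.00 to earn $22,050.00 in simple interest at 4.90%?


Rearrange the simple interest formula for t:
I = P × r × t  ⇒  t = I / (P × r)
t = $22,050.00 / ($45,000.00 × 0.049)
t = 10

t = I/(P×r) = 10 years


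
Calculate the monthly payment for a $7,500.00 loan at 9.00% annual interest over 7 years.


Loan payment formula: PMT = PV × r / (1 − (1 + r)^(−n))
Monthly rate r = 0.09/12 = 0.0075, n = 84 months
Denominator: 1 − (1 + 0.09/12)^(−84) = 0.466155
PMT = $7,500.00 × (0.09/12) / 0.466155
PMT = $120.67 per month

PMT = PV × r / (1-(1+r)^(-n)) = $120.67/month


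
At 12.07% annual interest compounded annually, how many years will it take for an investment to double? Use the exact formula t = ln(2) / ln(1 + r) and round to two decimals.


Doubling condition: (1 + r)^t = 2
Take ln of both sides: t × ln(1 + r) = ln(2)
t = ln(2) / ln(1 + r)
t = 0.693147 / 0.113953
t = 6.08

t = ln(2) / ln(1 + r) = 6.08 years


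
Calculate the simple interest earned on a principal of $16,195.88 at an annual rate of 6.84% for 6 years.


Simple interest formula: I = P × r × t
I = $16,195.88 × 0.0684 × 6
I = $6,646.79

I = P × r × t = $6,646.79


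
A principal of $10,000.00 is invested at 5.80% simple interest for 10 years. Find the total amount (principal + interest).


Total amount formula: A = P(1 + rt) = P + P·r·t
Interest: I = P × r × t = $10,000.00 × 0.058 × 10 = $5,800.00
A = P + I = $10,000.00 + $5,800.00 = $15,800.00

A = P + I = P(1 + rt) = $15,800.00


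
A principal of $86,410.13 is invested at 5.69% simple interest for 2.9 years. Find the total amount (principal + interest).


Total amount formula: A = P(1 + rt) = P + P·r·t
Interest: I = P × r × t = $86,410.13 × 0.0569 × 2.9 = $14,258.54
A = P + I = $86,410.13 + $14,258.54 = $100,668.67

A = P + I = P(1 + rt) = $100,668.67
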